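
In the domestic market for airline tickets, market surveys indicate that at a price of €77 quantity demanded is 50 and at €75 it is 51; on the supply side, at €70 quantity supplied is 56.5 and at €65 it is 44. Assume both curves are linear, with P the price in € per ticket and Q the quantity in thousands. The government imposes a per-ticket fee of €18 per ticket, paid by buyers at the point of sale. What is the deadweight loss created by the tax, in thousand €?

Demand slope: (51 − 50)/(75 − 77) = -0.5, so Qd = 88.5 − 0.5P.
Supply slope: (44 − 56.5)/(65 − 70) = 2.5, so Qs = 2.5P − 118.5.
Without the tax, 88.5 − 0.5P = 2.5P − 118.5 gives 3P = 207, so P* = €69 and Q* = 54.
With the tax collected from buyers, demand (in seller-price terms) shifts: Qd = 88.5 − 0.5(P + 18).
New equilibrium: buyers pay €84, suppliers receive €66, Q = 46.5. (Wedge: Pb − Ps = 18.)
Quantity falls by |ΔQ| = |54 − 46.5| = 7.5.
DWL = ½ · t · |ΔQ| = ½ · 18 · 7.5 = €67.5.

Deadweight loss = €67.5 thousand.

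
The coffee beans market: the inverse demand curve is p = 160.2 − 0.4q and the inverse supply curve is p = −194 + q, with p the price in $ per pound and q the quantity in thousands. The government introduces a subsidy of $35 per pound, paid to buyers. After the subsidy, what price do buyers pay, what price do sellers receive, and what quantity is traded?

Buyers pay $49; sellers receive $84; quantity = 278.

Inverting to q(p) form: qd = 400.5 − 2.5p; qs = p + 194.
Without the subsidy, 400.5 − 2.5p = p + 194 gives 3.5p = 206.5, so p* = $59 and q* = 253.
With a per-unit subsidy paid to buyers, each effectively pays p − 35, so demand becomes qd = 400.5 − 2.5(p − 35).
Solving gives q = 278 with buyers paying $49 and sellers receiving $84 (the $35 wedge).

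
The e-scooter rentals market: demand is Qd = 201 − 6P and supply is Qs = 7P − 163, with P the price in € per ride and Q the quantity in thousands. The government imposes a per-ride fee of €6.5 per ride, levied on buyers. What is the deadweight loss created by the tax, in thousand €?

Deadweight loss = €68.25 thousand.

Without the tax, 201 − 6P = 7P − 163 gives 13P = 364, so P* = €28 and Q* = 33.
With the tax collected from buyers, demand (in seller-price terms) shifts: Qd = 201 − 6(P + 6.5).
New equilibrium: buyers pay €31.5, sellers receive €25, Q = 12. (Wedge: Pb − Ps = 6.5.)
Quantity falls by |ΔQ| = |33 − 12| = 21.
DWL = ½ · t · |ΔQ| = ½ · 6.5 · 21 = €68.25.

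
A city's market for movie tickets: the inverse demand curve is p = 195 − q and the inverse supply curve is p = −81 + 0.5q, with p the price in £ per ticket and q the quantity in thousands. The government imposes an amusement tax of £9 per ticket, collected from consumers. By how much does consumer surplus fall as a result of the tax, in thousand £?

Inverting to q(p) form: qd = 195 − p; qs = 2p + 162.
Without the tax, 195 − p = 2p + 162 gives 3p = 33, so p* = £11 and q* = 184.
With the tax collected from consumers, demand (in seller-price terms) shifts: qd = 195 − (p + 9).
New equilibrium: consumers pay £17, suppliers receive £8, q = 178. (Wedge: pb − ps = 9.)
ΔCS is the trapezoid between Q = 178 and Q = 184 of height £6: ½ · (184 + 178) · 6 = £1086.

Consumer surplus falls by £1086 thousand.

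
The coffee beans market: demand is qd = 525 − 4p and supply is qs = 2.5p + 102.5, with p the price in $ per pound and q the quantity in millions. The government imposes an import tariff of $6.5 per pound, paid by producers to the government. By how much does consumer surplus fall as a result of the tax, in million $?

Consumer surplus falls by $650 million.

Before the tax: set 525 − 4p = 2.5p + 102.5 → p* = $65, q* = 265.
With the tax collected from producers, supply shifts: qs = 2.5(p − 6.5) + 102.5.
New equilibrium: consumers pay $67.5, producers receive $61, q = 255. (Wedge: pb − ps = 6.5.)
ΔCS is the trapezoid between Q = 255 and Q = 265 of height $2.5: ½ · (265 + 255) · 2.5 = $650.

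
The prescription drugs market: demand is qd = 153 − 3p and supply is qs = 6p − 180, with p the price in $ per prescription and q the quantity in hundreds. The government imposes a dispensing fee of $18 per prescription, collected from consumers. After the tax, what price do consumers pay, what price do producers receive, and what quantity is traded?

Before the tax: set 153 − 3p = 6p − 180 → p* = $37, q* = 42.
With the tax collected from consumers, demand (in seller-price terms) shifts: qd = 153 − 3(p + 18).
New equilibrium: consumers pay $49, producers receive $31, q = 6. (Wedge: pb − ps = 18.)
The less price-elastic side of the market bears the larger share of a per-unit tax.

Consumers pay $49; producers receive $31; quantity = 6.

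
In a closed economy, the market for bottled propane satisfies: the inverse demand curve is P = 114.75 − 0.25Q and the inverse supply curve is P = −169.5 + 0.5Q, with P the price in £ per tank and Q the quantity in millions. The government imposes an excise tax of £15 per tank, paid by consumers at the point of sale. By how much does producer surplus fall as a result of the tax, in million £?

Producer surplus falls by £3690 million.

Rewrite in direct form: Qd = 459 − 4P and Qs = 2P + 339.
Before the tax: set 459 − 4P = 2P + 339 → P* = £20, Q* = 379.
With the tax collected from consumers, demand (in seller-price terms) shifts: Qd = 459 − 4(P + 15).
Solving gives Q = 359 with consumers paying £25 and sellers receiving £10 (the £15 wedge).
ΔPS is the trapezoid between Q = 359 and Q = 379 of height £10: ½ · (379 + 359) · 10 = £3690.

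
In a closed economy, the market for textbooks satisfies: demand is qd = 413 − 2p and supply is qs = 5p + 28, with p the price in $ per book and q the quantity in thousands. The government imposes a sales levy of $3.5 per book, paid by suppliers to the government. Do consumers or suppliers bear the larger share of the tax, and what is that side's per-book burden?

Consumers bear the larger share: $2.5 per book.

Without the tax, 413 − 2p = 5p + 28 gives 7p = 385, so p* = $55 and q* = 303.
With the tax collected from suppliers, supply shifts: qs = 5(p − 3.5) + 28.
Solving gives q = 298 with consumers paying $57.5 and suppliers receiving $54 (the $3.5 wedge).
Per-book burden: consumers $2.5, suppliers $1.
Consumers take the larger share because demand is less price-elastic here (demand slope 2 vs supply slope 5).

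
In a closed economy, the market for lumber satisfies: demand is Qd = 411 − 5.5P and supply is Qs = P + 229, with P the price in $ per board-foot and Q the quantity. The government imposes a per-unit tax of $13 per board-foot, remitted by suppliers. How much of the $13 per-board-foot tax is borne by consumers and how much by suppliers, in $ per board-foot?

Without the tax, 411 − 5.5P = P + 229 gives 6.5P = 182, so P* = $28 and Q* = 257.
With the tax collected from suppliers, supply shifts: Qs = (P − 13) + 229.
Solving gives Q = 246 with consumers paying $30 and suppliers receiving $17 (the $13 wedge).
Burden on consumers: $2; on suppliers: $11. (They sum to $13.)

Consumers bear $2 per board-foot; suppliers bear $11 per board-foot.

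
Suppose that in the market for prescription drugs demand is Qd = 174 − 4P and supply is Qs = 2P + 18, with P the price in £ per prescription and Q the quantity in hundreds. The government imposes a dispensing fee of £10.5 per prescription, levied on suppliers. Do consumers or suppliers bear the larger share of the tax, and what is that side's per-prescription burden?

Before the tax: set 174 − 4P = 2P + 18 → P* = £26, Q* = 70.
With the tax collected from suppliers, supply shifts: Qs = 2(P − 10.5) + 18.
New equilibrium: consumers pay £29.5, suppliers receive £19, Q = 56. (Wedge: Pb − Ps = 10.5.)
Per-prescription burden: consumers £3.5, suppliers £7.
Suppliers take the larger share because supply is less price-elastic here (demand slope 4 vs supply slope 2).
The less price-elastic side of the market bears the larger share of a per-unit tax.

Suppliers bear the larger share: £7 per prescription.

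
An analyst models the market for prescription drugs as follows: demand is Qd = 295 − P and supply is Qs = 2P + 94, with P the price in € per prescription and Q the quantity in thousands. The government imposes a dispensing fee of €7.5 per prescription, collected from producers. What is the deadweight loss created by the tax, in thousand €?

Deadweight loss = €18.75 thousand.

Without the tax, 295 − P = 2P + 94 gives 3P = 201, so P* = €67 and Q* = 228.
With the tax collected from producers, supply shifts: Qs = 2(P − 7.5) + 94.
New equilibrium: consumers pay €72, producers receive €64.5, Q = 223. (Wedge: Pb − Ps = 7.5.)
Quantity falls by |ΔQ| = |228 − 223| = 5.
DWL = ½ · t · |ΔQ| = ½ · 7.5 · 5 = €18.75.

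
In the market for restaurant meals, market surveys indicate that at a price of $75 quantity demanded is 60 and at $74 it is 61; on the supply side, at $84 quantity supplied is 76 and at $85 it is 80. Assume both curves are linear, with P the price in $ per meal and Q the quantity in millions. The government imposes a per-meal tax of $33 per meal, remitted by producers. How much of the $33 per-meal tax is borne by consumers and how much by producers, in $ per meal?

Demand slope: (61 − 60)/(74 − 75) = -1, so Qd = 135 − P.
Supply slope: (80 − 76)/(85 − 84) = 4, so Qs = 4P − 260.
Before the tax: set 135 − P = 4P − 260 → P* = $79, Q* = 56.
With the tax collected from producers, supply shifts: Qs = 4(P − 33) − 260.
Solving gives Q = 29.6 with consumers paying $105.4 and producers receiving $72.4 (the $33 wedge).
Burden on consumers: $26.4; on producers: $6.6. (They sum to $33.)

Consumers bear $26.4 per meal; producers bear $6.6 per meal.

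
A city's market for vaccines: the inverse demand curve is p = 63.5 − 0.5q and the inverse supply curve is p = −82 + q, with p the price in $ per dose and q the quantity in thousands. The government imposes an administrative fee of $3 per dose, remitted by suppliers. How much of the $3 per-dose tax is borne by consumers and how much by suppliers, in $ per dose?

Rewrite in direct form: qd = 127 − 2p and qs = p + 82.
Before the tax: set 127 − 2p = p + 82 → p* = $15, q* = 97.
With the tax collected from suppliers, supply shifts: qs = (p − 3) + 82.
New equilibrium: consumers pay $16, suppliers receive $13, q = 95. (Wedge: pb − ps = 3.)
Burden on consumers: $1; on suppliers: $2. (They sum to $3.)

Consumers bear $1 per dose; suppliers bear $2 per dose.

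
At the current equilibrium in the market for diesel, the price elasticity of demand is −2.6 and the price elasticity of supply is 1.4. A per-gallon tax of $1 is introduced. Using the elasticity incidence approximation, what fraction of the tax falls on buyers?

Incidence ratio: buyers' share ≈ εs / (εs + |εd|) = 1.4 / (1.4 + 2.6) = 0.35.
Supply is the less elastic side, so buyers bear the smaller share.

Buyers' share ≈ 0.35.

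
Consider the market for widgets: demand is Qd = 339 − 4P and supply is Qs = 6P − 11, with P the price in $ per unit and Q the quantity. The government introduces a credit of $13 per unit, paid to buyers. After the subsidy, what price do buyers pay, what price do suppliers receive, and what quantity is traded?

Buyers pay $27.2; suppliers receive $40.2; quantity = 230.2.

Before the subsidy: set 339 − 4P = 6P − 11 → P* = $35, Q* = 199.
With a per-unit subsidy paid to buyers, each effectively pays P − 13, so demand becomes Qd = 339 − 4(P − 13).
New equilibrium: buyers pay $27.2, suppliers receive $40.2, Q = 230.2. (Wedge: Pb − Ps = −13.)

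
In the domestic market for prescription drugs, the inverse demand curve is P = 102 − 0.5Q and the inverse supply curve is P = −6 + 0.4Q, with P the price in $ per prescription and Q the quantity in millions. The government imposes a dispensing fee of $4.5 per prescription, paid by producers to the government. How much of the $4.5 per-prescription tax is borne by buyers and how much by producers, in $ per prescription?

Inverting to Q(P) form: Qd = 204 − 2P; Qs = 2.5P + 15.
Without the tax, 204 − 2P = 2.5P + 15 gives 4.5P = 189, so P* = $42 and Q* = 120.
With the tax collected from producers, supply shifts: Qs = 2.5(P − 4.5) + 15.
New equilibrium: buyers pay $44.5, producers receive $40, Q = 115. (Wedge: Pb − Ps = 4.5.)
Burden on buyers: $2.5; on producers: $2. (They sum to $4.5.)
The less price-elastic side of the market bears the larger share of a per-unit tax.

Buyers bear $2.5 per prescription; producers bear $2 per prescription.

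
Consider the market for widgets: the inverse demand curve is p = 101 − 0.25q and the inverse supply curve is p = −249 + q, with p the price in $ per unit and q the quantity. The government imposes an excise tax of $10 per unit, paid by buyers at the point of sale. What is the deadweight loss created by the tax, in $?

Rewrite in direct form: qd = 404 − 4p and qs = p + 249.
Without the tax, 404 − 4p = p + 249 gives 5p = 155, so p* = $31 and q* = 280.
With the tax collected from buyers, demand (in seller-price terms) shifts: qd = 404 − 4(p + 10).
Solving gives q = 272 with buyers paying $33 and sellers receiving $23 (the $10 wedge).
Quantity falls by |ΔQ| = |280 − 272| = 8.
DWL = ½ · t · |ΔQ| = ½ · 10 · 8 = $40.

Deadweight loss = $40.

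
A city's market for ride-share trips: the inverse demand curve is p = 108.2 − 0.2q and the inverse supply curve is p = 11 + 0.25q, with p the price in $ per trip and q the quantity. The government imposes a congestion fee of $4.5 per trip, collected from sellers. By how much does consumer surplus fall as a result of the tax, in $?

Rewrite in direct form: qd = 541 − 5p and qs = 4p − 44.
Before the tax: set 541 − 5p = 4p − 44 → p* = $65, q* = 216.
With the tax collected from sellers, supply shifts: qs = 4(p − 4.5) − 44.
New equilibrium: consumers pay $67, sellers receive $62.5, q = 206. (Wedge: pb − ps = 4.5.)
ΔCS is the trapezoid between Q = 206 and Q = 216 of height $2: ½ · (216 + 206) · 2 = $422.

Consumer surplus falls by $422.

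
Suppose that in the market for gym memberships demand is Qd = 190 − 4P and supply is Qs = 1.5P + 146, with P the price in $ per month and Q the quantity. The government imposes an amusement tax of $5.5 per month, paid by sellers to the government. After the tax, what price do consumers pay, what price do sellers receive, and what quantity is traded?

Before the tax: set 190 − 4P = 1.5P + 146 → P* = $8, Q* = 158.
With the tax collected from sellers, supply shifts: Qs = 1.5(P − 5.5) + 146.
Solving gives Q = 152 with consumers paying $9.5 and sellers receiving $4 (the $5.5 wedge).
The less price-elastic side of the market bears the larger share of a per-unit tax.

Consumers pay $9.5; sellers receive $4; quantity = 152.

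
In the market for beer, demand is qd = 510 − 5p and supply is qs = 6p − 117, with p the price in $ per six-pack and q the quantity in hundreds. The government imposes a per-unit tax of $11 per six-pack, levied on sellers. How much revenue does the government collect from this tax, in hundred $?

Before the tax: set 510 − 5p = 6p − 117 → p* = $57, q* = 225.
With the tax collected from sellers, supply shifts: qs = 6(p − 11) − 117.
Solving gives q = 195 with buyers paying $63 and sellers receiving $52 (the $11 wedge).
Revenue = t · Q = 11 · 195 = $2145.

Tax revenue = $2145 hundred.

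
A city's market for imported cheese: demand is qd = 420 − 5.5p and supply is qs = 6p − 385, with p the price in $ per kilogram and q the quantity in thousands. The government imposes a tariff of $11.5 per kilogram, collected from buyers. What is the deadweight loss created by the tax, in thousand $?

Before the tax: set 420 − 5.5p = 6p − 385 → p* = $70, q* = 35.
With the tax collected from buyers, demand (in seller-price terms) shifts: qd = 420 − 5.5(p + 11.5).
Solving gives q = 2 with buyers paying $76 and suppliers receiving $64.5 (the $11.5 wedge).
Quantity falls by |ΔQ| = |35 − 2| = 33.
DWL = ½ · t · |ΔQ| = ½ · 11.5 · 33 = $189.75.

Deadweight loss = $189.75 thousand.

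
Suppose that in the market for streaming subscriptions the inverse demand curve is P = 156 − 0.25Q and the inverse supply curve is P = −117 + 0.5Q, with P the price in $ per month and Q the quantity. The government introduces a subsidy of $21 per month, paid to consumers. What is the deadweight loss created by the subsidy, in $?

Deadweight loss = $294.

Rewrite in direct form: Qd = 624 − 4P and Qs = 2P + 234.
Before the subsidy: set 624 − 4P = 2P + 234 → P* = $65, Q* = 364.
With a per-unit subsidy paid to consumers, each effectively pays P − 21, so demand becomes Qd = 624 − 4(P − 21).
New equilibrium: consumers pay $58, producers receive $79, Q = 392. (Wedge: Pb − Ps = −21.)
Quantity rises by |ΔQ| = |364 − 392| = 28.
DWL = ½ · t · |ΔQ| = ½ · 21 · 28 = $294.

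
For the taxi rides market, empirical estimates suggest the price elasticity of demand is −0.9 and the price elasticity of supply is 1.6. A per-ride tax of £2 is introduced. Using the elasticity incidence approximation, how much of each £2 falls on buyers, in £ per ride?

Buyers bear ≈ £1.28 per ride.

Incidence ratio: buyers' share ≈ εs / (εs + |εd|) = 1.6 / (1.6 + 0.9) = 0.64.
So buyers bear ≈ 0.64 × £2 = £1.28; suppliers bear £0.72.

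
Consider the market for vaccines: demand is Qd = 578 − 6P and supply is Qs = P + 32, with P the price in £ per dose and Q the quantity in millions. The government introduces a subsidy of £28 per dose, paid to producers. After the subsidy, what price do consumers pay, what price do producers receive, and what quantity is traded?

Without the subsidy, 578 − 6P = P + 32 gives 7P = 546, so P* = £78 and Q* = 110.
With a per-unit subsidy paid to producers, each receives P + 28 per unit sold, so supply becomes Qs = (P + 28) + 32.
Solving gives Q = 134 with consumers paying £74 and producers receiving £102 (the £28 wedge).

Consumers pay £74; producers receive £102; quantity = 134.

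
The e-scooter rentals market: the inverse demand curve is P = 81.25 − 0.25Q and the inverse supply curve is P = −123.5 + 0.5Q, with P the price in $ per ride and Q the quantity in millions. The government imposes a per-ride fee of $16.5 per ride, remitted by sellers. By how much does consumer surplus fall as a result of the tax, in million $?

Inverting to Q(P) form: Qd = 325 − 4P; Qs = 2P + 247.
Without the tax, 325 − 4P = 2P + 247 gives 6P = 78, so P* = $13 and Q* = 273.
With the tax collected from sellers, supply shifts: Qs = 2(P − 16.5) + 247.
Solving gives Q = 251 with consumers paying $18.5 and sellers receiving $2 (the $16.5 wedge).
ΔCS is the trapezoid between Q = 251 and Q = 273 of height $5.5: ½ · (273 + 251) · 5.5 = $1441.

Consumer surplus falls by $1441 million.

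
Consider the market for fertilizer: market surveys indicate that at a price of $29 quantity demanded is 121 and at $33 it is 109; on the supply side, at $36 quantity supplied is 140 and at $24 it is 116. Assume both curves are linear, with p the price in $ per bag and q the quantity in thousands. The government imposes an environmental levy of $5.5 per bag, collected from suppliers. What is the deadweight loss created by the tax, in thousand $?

Demand slope: (109 − 121)/(33 − 29) = -3, so qd = 208 − 3p.
Supply slope: (116 − 140)/(24 − 36) = 2, so qs = 2p + 68.
Before the tax: set 208 − 3p = 2p + 68 → p* = $28, q* = 124.
With the tax collected from suppliers, supply shifts: qs = 2(p − 5.5) + 68.
Solving gives q = 117.4 with buyers paying $30.2 and suppliers receiving $24.7 (the $5.5 wedge).
Quantity falls by |ΔQ| = |124 − 117.4| = 6.6.
DWL = ½ · t · |ΔQ| = ½ · 5.5 · 6.6 = $18.15.

Deadweight loss = $18.15 thousand.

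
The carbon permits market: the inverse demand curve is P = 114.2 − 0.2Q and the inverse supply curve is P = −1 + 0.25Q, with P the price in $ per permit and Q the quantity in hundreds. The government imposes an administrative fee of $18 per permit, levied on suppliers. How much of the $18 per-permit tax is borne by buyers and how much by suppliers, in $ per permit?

Inverting to Q(P) form: Qd = 571 − 5P; Qs = 4P + 4.
Before the tax: set 571 − 5P = 4P + 4 → P* = $63, Q* = 256.
With the tax collected from suppliers, supply shifts: Qs = 4(P − 18) + 4.
Solving gives Q = 216 with buyers paying $71 and suppliers receiving $53 (the $18 wedge).
Burden on buyers: $8; on suppliers: $10. (They sum to $18.)
The less price-elastic side of the market bears the larger share of a per-unit tax.

Buyers bear $8 per permit; suppliers bear $10 per permit.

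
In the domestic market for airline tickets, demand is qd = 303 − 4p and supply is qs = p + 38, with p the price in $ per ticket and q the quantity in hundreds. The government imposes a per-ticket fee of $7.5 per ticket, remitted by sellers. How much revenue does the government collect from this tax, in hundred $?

Before the tax: set 303 − 4p = p + 38 → p* = $53, q* = 91.
With the tax collected from sellers, supply shifts: qs = (p − 7.5) + 38.
New equilibrium: consumers pay $54.5, sellers receive $47, q = 85. (Wedge: pb − ps = 7.5.)
Revenue = t · Q = 7.5 · 85 = $637.5.

Tax revenue = $637.5 hundred.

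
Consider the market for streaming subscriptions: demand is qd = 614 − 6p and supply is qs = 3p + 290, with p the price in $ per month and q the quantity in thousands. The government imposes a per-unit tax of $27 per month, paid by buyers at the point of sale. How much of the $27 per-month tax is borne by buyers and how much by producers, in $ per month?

Without the tax, 614 − 6p = 3p + 290 gives 9p = 324, so p* = $36 and q* = 398.
With the tax collected from buyers, demand (in seller-price terms) shifts: qd = 614 − 6(p + 27).
New equilibrium: buyers pay $45, producers receive $18, q = 344. (Wedge: pb − ps = 27.)
Burden on buyers: $9; on producers: $18. (They sum to $27.)

Buyers bear $9 per month; producers bear $18 per month.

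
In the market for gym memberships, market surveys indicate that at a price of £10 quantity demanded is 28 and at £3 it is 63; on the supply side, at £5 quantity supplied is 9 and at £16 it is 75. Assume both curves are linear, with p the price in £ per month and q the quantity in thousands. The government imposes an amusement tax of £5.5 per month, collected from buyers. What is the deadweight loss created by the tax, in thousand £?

Demand slope: (63 − 28)/(3 − 10) = -5, so qd = 78 − 5p.
Supply slope: (75 − 9)/(16 − 5) = 6, so qs = 6p − 21.
Without the tax, 78 − 5p = 6p − 21 gives 11p = 99, so p* = £9 and q* = 33.
With the tax collected from buyers, demand (in seller-price terms) shifts: qd = 78 − 5(p + 5.5).
Solving gives q = 18 with buyers paying £12 and suppliers receiving £6.5 (the £5.5 wedge).
Quantity falls by |ΔQ| = |33 − 18| = 15.
DWL = ½ · t · |ΔQ| = ½ · 5.5 · 15 = £41.25.

Deadweight loss = £41.25 thousand.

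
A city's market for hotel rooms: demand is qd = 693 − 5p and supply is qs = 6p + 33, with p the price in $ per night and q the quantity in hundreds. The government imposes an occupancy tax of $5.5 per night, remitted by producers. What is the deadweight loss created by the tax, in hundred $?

Without the tax, 693 − 5p = 6p + 33 gives 11p = 660, so p* = $60 and q* = 393.
With the tax collected from producers, supply shifts: qs = 6(p − 5.5) + 33.
New equilibrium: buyers pay $63, producers receive $57.5, q = 378. (Wedge: pb − ps = 5.5.)
Quantity falls by |ΔQ| = |393 − 378| = 15.
DWL = ½ · t · |ΔQ| = ½ · 5.5 · 15 = $41.25.

Deadweight loss = $41.25 hundred.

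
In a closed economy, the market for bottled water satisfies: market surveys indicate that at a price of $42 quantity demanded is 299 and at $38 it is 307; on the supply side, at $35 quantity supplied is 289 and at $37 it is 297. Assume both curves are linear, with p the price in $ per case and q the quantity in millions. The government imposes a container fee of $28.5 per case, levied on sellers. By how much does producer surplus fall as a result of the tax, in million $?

Producer surplus falls by $2717 million.

Demand slope: (307 − 299)/(38 − 42) = -2, so qd = 383 − 2p.
Supply slope: (297 − 289)/(37 − 35) = 4, so qs = 4p + 149.
Without the tax, 383 − 2p = 4p + 149 gives 6p = 234, so p* = $39 and q* = 305.
With the tax collected from sellers, supply shifts: qs = 4(p − 28.5) + 149.
New equilibrium: buyers pay $58, sellers receive $29.5, q = 267. (Wedge: pb − ps = 28.5.)
ΔPS is the trapezoid between Q = 267 and Q = 305 of height $9.5: ½ · (305 + 267) · 9.5 = $2717.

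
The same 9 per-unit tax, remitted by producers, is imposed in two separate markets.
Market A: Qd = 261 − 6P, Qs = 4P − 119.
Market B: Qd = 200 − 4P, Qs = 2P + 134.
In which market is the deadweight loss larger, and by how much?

Market A: pre-tax P* = 38, Q* = 33; post-tax Q = 11.4; deadweight loss = 97.2.
Market B: pre-tax P* = 11, Q* = 156; post-tax Q = 144; deadweight loss = 54.
Difference: 97.2 vs 54 → market A is larger by 43.2.

Market A, by 43.2.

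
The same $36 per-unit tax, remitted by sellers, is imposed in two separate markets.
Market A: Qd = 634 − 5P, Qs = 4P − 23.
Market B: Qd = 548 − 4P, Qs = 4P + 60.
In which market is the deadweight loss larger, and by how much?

Market A: pre-tax P* = $73, Q* = 269; post-tax Q = 189; deadweight loss = $1440.
Market B: pre-tax P* = $61, Q* = 304; post-tax Q = 232; deadweight loss = $1296.
Difference: $1440 vs $1296 → market A is larger by $144.

Market A, by $144.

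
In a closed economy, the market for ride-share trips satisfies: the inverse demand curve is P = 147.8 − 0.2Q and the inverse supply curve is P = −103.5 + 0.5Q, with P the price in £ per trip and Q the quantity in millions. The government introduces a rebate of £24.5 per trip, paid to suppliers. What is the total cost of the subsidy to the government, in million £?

Inverting to Q(P) form: Qd = 739 − 5P; Qs = 2P + 207.
Without the subsidy, 739 − 5P = 2P + 207 gives 7P = 532, so P* = £76 and Q* = 359.
With a per-unit subsidy paid to suppliers, each receives P + 24.5 per unit sold, so supply becomes Qs = 2(P + 24.5) + 207.
Solving gives Q = 394 with consumers paying £69 and suppliers receiving £93.5 (the £24.5 wedge).
Outlay = t · Q = 24.5 · 394 = £9653.

Government outlay = £9653 million.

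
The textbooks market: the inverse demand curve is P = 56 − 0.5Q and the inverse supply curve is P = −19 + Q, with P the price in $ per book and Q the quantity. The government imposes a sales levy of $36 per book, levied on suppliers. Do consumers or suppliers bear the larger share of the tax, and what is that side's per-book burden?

Rewrite in direct form: Qd = 112 − 2P and Qs = P + 19.
Without the tax, 112 − 2P = P + 19 gives 3P = 93, so P* = $31 and Q* = 50.
With the tax collected from suppliers, supply shifts: Qs = (P − 36) + 19.
New equilibrium: consumers pay $43, suppliers receive $7, Q = 26. (Wedge: Pb − Ps = 36.)
Per-book burden: consumers $12, suppliers $24.
Suppliers take the larger share because supply is less price-elastic here (demand slope 2 vs supply slope 1).

Suppliers bear the larger share: $24 per book.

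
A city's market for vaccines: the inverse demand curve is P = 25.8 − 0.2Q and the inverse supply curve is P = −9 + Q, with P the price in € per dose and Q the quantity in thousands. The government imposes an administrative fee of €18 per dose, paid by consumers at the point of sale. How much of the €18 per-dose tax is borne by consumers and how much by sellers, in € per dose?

Rewrite in direct form: Qd = 129 − 5P and Qs = P + 9.
Before the tax: set 129 − 5P = P + 9 → P* = €20, Q* = 29.
With the tax collected from consumers, demand (in seller-price terms) shifts: Qd = 129 − 5(P + 18).
New equilibrium: consumers pay €23, sellers receive €5, Q = 14. (Wedge: Pb − Ps = 18.)
Burden on consumers: €3; on sellers: €15. (They sum to €18.)
The less price-elastic side of the market bears the larger share of a per-unit tax.

Consumers bear €3 per dose; sellers bear €15 per dose.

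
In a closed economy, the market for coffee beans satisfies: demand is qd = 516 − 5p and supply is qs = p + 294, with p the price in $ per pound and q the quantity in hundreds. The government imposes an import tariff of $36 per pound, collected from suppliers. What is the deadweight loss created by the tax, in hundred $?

Deadweight loss = $540 hundred.

Without the tax, 516 − 5p = p + 294 gives 6p = 222, so p* = $37 and q* = 331.
With the tax collected from suppliers, supply shifts: qs = (p − 36) + 294.
Solving gives q = 301 with buyers paying $43 and suppliers receiving $7 (the $36 wedge).
Quantity falls by |ΔQ| = |331 − 301| = 30.
DWL = ½ · t · |ΔQ| = ½ · 36 · 30 = $540.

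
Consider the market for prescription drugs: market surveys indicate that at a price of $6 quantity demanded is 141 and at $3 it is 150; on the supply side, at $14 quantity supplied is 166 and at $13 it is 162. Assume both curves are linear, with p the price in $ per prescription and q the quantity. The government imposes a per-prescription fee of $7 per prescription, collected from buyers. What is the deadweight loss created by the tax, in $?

Deadweight loss = $42.

Demand slope: (150 − 141)/(3 − 6) = -3, so qd = 159 − 3p.
Supply slope: (162 − 166)/(13 − 14) = 4, so qs = 4p + 110.
Before the tax: set 159 − 3p = 4p + 110 → p* = $7, q* = 138.
With the tax collected from buyers, demand (in seller-price terms) shifts: qd = 159 − 3(p + 7).
Solving gives q = 126 with buyers paying $11 and sellers receiving $4 (the $7 wedge).
Quantity falls by |ΔQ| = |138 − 126| = 12.
DWL = ½ · t · |ΔQ| = ½ · 7 · 12 = $42.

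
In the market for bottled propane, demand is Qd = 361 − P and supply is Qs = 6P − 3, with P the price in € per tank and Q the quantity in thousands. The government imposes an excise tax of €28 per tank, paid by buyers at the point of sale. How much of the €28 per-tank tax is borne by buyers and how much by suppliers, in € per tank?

Buyers bear €24 per tank; suppliers bear €4 per tank.

Before the tax: set 361 − P = 6P − 3 → P* = €52, Q* = 309.
With the tax collected from buyers, demand (in seller-price terms) shifts: Qd = 361 − (P + 28).
New equilibrium: buyers pay €76, suppliers receive €48, Q = 285. (Wedge: Pb − Ps = 28.)
Burden on buyers: €24; on suppliers: €4. (They sum to €28.)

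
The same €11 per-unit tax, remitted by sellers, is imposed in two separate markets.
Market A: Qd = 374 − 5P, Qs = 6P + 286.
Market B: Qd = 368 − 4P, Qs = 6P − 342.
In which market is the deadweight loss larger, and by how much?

Market A: pre-tax P* = €8, Q* = 334; post-tax Q = 304; deadweight loss = €165.
Market B: pre-tax P* = €71, Q* = 84; post-tax Q = 57.6; deadweight loss = €145.2.
Difference: €165 vs €145.2 → market A is larger by €19.8.

Market A, by €19.8.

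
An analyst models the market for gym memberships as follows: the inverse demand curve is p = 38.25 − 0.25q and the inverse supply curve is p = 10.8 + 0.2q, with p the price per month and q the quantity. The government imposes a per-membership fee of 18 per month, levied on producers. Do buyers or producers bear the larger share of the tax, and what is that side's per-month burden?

Buyers bear the larger share: 10 per month.

Rewrite in direct form: qd = 153 − 4p and qs = 5p − 54.
Before the tax: set 153 − 4p = 5p − 54 → p* = 23, q* = 61.
With the tax collected from producers, supply shifts: qs = 5(p − 18) − 54.
New equilibrium: buyers pay 33, producers receive 15, q = 21. (Wedge: pb − ps = 18.)
Per-month burden: buyers 10, producers 8.
Buyers take the larger share because demand is less price-elastic here (demand slope 4 vs supply slope 5).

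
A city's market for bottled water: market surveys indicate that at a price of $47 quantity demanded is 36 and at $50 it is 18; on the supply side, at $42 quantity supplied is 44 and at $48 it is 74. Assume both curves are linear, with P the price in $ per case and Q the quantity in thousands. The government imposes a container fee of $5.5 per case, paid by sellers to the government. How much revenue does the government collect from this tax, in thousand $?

Demand slope: (18 − 36)/(50 − 47) = -6, so Qd = 318 − 6P.
Supply slope: (74 − 44)/(48 − 42) = 5, so Qs = 5P − 166.
Without the tax, 318 − 6P = 5P − 166 gives 11P = 484, so P* = $44 and Q* = 54.
With the tax collected from sellers, supply shifts: Qs = 5(P − 5.5) − 166.
Solving gives Q = 39 with consumers paying $46.5 and sellers receiving $41 (the $5.5 wedge).
Revenue = t · Q = 5.5 · 39 = $214.5.

Tax revenue = $214.5 thousand.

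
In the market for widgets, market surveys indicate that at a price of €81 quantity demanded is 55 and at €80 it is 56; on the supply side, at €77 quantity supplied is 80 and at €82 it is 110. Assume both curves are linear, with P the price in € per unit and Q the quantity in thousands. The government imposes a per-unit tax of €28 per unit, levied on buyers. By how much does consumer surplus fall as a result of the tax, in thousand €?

Consumer surplus falls by €1200 thousand.

Demand slope: (56 − 55)/(80 − 81) = -1, so Qd = 136 − P.
Supply slope: (110 − 80)/(82 − 77) = 6, so Qs = 6P − 382.
Before the tax: set 136 − P = 6P − 382 → P* = €74, Q* = 62.
With the tax collected from buyers, demand (in seller-price terms) shifts: Qd = 136 − (P + 28).
New equilibrium: buyers pay €98, producers receive €70, Q = 38. (Wedge: Pb − Ps = 28.)
ΔCS is the trapezoid between Q = 38 and Q = 62 of height €24: ½ · (62 + 38) · 24 = €1200.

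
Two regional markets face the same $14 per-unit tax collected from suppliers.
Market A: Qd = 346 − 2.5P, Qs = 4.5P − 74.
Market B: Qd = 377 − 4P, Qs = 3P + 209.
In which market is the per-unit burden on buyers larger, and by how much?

Market A, by $3.

Market A: pre-tax P* = $60, Q* = 196; post-tax Q = 173.5; per-unit burden on buyers = $9.
Market B: pre-tax P* = $24, Q* = 281; post-tax Q = 257; per-unit burden on buyers = $6.
Difference: $9 vs $6 → market A is larger by $3.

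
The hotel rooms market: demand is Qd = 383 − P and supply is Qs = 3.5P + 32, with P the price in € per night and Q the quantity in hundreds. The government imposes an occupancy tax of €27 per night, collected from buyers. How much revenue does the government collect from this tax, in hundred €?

Tax revenue = €7668 hundred.

Without the tax, 383 − P = 3.5P + 32 gives 4.5P = 351, so P* = €78 and Q* = 305.
With the tax collected from buyers, demand (in seller-price terms) shifts: Qd = 383 − (P + 27).
New equilibrium: buyers pay €99, suppliers receive €72, Q = 284. (Wedge: Pb − Ps = 27.)
Revenue = t · Q = 27 · 284 = €7668.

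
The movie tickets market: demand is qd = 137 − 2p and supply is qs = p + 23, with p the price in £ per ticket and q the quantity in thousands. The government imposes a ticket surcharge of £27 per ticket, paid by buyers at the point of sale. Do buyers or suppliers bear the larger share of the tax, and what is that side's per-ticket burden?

Suppliers bear the larger share: £18 per ticket.

Before the tax: set 137 − 2p = p + 23 → p* = £38, q* = 61.
With the tax collected from buyers, demand (in seller-price terms) shifts: qd = 137 − 2(p + 27).
Solving gives q = 43 with buyers paying £47 and suppliers receiving £20 (the £27 wedge).
Per-ticket burden: buyers £9, suppliers £18.
Suppliers take the larger share because supply is less price-elastic here (demand slope 2 vs supply slope 1).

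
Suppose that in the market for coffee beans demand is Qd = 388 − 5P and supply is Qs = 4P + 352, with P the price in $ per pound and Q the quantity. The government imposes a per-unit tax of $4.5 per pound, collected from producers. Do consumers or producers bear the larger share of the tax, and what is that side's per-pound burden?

Producers bear the larger share: $2.5 per pound.

Without the tax, 388 − 5P = 4P + 352 gives 9P = 36, so P* = $4 and Q* = 368.
With the tax collected from producers, supply shifts: Qs = 4(P − 4.5) + 352.
Solving gives Q = 358 with consumers paying $6 and producers receiving $1.5 (the $4.5 wedge).
Per-pound burden: consumers $2, producers $2.5.
Producers take the larger share because supply is less price-elastic here (demand slope 5 vs supply slope 4).
The less price-elastic side of the market bears the larger share of a per-unit tax.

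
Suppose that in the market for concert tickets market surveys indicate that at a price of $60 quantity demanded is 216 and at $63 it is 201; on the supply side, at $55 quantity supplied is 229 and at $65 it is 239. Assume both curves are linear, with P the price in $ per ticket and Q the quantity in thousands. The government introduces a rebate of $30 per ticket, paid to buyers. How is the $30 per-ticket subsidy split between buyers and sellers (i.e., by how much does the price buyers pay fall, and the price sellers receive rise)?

Demand slope: (201 − 216)/(63 − 60) = -5, so Qd = 516 − 5P.
Supply slope: (239 − 229)/(65 − 55) = 1, so Qs = P + 174.
Without the subsidy, 516 − 5P = P + 174 gives 6P = 342, so P* = $57 and Q* = 231.
With a per-unit subsidy paid to buyers, each effectively pays P − 30, so demand becomes Qd = 516 − 5(P − 30).
Solving gives Q = 256 with buyers paying $52 and sellers receiving $82 (the $30 wedge).
Gain to buyers: $5; to sellers: $25. (They sum to $30.)

Buyers gain $5 per ticket; sellers gain $25 per ticket.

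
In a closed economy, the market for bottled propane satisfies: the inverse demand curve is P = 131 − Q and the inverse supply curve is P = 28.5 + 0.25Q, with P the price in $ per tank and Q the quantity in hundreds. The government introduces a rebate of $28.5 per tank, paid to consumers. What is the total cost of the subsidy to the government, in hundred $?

Government outlay = $2986.8 hundred.

Rewrite in direct form: Qd = 131 − P and Qs = 4P − 114.
Without the subsidy, 131 − P = 4P − 114 gives 5P = 245, so P* = $49 and Q* = 82.
With a per-unit subsidy paid to consumers, each effectively pays P − 28.5, so demand becomes Qd = 131 − (P − 28.5).
New equilibrium: consumers pay $26.2, producers receive $54.7, Q = 104.8. (Wedge: Pb − Ps = −28.5.)
Outlay = t · Q = 28.5 · 104.8 = $2986.8.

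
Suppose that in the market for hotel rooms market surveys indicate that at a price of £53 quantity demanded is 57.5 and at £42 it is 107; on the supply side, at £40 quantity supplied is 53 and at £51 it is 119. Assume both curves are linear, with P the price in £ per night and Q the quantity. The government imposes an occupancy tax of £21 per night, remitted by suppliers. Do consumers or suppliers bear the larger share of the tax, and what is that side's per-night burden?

Consumers bear the larger share: £12 per night.

Demand slope: (107 − 57.5)/(42 − 53) = -4.5, so Qd = 296 − 4.5P.
Supply slope: (119 − 53)/(51 − 40) = 6, so Qs = 6P − 187.
Before the tax: set 296 − 4.5P = 6P − 187 → P* = £46, Q* = 89.
With the tax collected from suppliers, supply shifts: Qs = 6(P − 21) − 187.
New equilibrium: consumers pay £58, suppliers receive £37, Q = 35. (Wedge: Pb − Ps = 21.)
Per-night burden: consumers £12, suppliers £9.
Consumers take the larger share because demand is less price-elastic here (demand slope 4.5 vs supply slope 6).
The less price-elastic side of the market bears the larger share of a per-unit tax.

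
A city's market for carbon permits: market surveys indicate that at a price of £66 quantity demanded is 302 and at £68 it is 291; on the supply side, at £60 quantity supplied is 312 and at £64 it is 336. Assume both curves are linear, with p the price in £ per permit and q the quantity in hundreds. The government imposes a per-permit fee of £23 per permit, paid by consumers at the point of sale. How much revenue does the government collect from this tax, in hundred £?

Demand slope: (291 − 302)/(68 − 66) = -5.5, so qd = 665 − 5.5p.
Supply slope: (336 − 312)/(64 − 60) = 6, so qs = 6p − 48.
Without the tax, 665 − 5.5p = 6p − 48 gives 11.5p = 713, so p* = £62 and q* = 324.
With the tax collected from consumers, demand (in seller-price terms) shifts: qd = 665 − 5.5(p + 23).
Solving gives q = 258 with consumers paying £74 and sellers receiving £51 (the £23 wedge).
Revenue = t · Q = 23 · 258 = £5934.

Tax revenue = £5934 hundred.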